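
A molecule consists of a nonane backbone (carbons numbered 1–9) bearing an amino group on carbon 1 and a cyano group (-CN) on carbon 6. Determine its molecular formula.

Atom tally by fragment:
  H2NCH2 → C:1 H:4 N:1
  CH2 → C:1 H:2
  CH2 → C:1 H:2
  CH2 → C:1 H:2
  CH2 → C:1 H:2
  CH(CN) → C:2 H:1 N:1
  CH2 → C:1 H:2
  CH2 → C:1 H:2
  CH3 → C:1 H:3
Element totals:
  C: 10
  H: 20
  N: 2

C10H20N2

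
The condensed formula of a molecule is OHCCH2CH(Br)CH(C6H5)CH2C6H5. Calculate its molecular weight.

Element totals:
  C: 17
  H: 17
  Br: 1
  O: 1
Molecular formula: C17H17BrO.
  M = 17(12.011) + 17(1.008) + 79.904 + 15.999
    = 204.187 + 17.136 + 79.904 + 15.999 = 317.226

317.23 g/mol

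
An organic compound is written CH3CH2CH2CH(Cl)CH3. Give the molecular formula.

Atom tally by fragment:
  CH3 → C:1 H:3
  CH2 → C:1 H:2
  CH2 → C:1 H:2
  CH(Cl) → C:1 H:1 Cl:1
  CH3 → C:1 H:3
Element totals:
  C: 5
  H: 11
  Cl: 1

C5H11Cl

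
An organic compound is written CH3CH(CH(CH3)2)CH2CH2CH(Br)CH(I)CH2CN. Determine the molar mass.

372.09 g/mol

Element totals:
  C: 11
  H: 19
  Br: 1
  I: 1
  N: 1
Molecular formula: C11H19BrIN.
  M = 11(12.011) + 19(1.008) + 79.904 + 126.904 + 14.007
    = 132.121 + 19.152 + 79.904 + 126.904 + 14.007 = 372.088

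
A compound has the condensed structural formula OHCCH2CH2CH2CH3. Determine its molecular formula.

C5H10O

Element totals:
  C: 5
  H: 10
  O: 1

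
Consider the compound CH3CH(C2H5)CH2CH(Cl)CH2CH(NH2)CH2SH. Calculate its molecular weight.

Element totals:
  C: 9
  H: 20
  Cl: 1
  N: 1
  S: 1
Molecular formula: C9H20ClNS.
  M = 9(12.011) + 20(1.008) + 35.45 + 14.007 + 32.06
    = 108.099 + 20.160 + 35.450 + 14.007 + 32.060 = 209.776

209.78 g/mol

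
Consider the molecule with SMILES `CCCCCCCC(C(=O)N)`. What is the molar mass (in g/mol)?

157.26 g/mol

Atom tally by fragment:
  CH3 → C:1 H:3
  CH2 → C:1 H:2
  CH2 → C:1 H:2
  CH2 → C:1 H:2
  CH2 → C:1 H:2
  CH2 → C:1 H:2
  CH2 → C:1 H:2
  CH2CONH2 → C:2 H:4 O:1 N:1
Element totals:
  C: 9
  H: 19
  N: 1
  O: 1
Molecular formula: C9H19NO.
  M = 9(12.011) + 19(1.008) + 14.007 + 15.999
    = 108.099 + 19.152 + 14.007 + 15.999 = 157.257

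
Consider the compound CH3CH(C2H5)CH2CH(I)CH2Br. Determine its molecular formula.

Atom tally by fragment:
  CH3 → C:1 H:3
  CH(C2H5) → C:3 H:6
  CH2 → C:1 H:2
  CH(I) → C:1 H:1 I:1
  CH2Br → C:1 H:2 Br:1
Element totals:
  C: 7
  H: 14
  Br: 1
  I: 1

C7H14BrI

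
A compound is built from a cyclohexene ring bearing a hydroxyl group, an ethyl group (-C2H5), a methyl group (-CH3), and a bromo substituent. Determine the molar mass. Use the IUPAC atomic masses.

Atom tally by fragment:
  cyclohexene ring core → C:6 H:10
  (− 4 ring H displaced by substituents)
  + OH → O:1 H:1
  + C2H5 → C:2 H:5
  + CH3 → C:1 H:3
  + Br → Br:1
Element totals:
  C: 9
  H: 15
  Br: 1
  O: 1
Molecular formula: C9H15BrO.
  M = 9(12.011) + 15(1.008) + 79.904 + 15.999
    = 108.099 + 15.120 + 79.904 + 15.999 = 219.122

219.12 g/mol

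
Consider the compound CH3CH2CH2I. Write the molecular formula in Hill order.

Atom tally by fragment:
  CH3 → C:1 H:3
  CH2 → C:1 H:2
  CH2I → C:1 H:2 I:1
Element totals:
  C: 3
  H: 7
  I: 1

C3H7I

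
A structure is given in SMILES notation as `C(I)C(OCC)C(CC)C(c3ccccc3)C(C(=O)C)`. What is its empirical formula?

C17H25IO2

Atom tally by fragment:
  ICH2 → C:1 H:2 I:1
  CH(OC2H5) → C:3 H:6 O:1
  CH(C2H5) → C:3 H:6
  CH(C6H5) → C:7 H:6
  CH2COCH3 → C:3 H:5 O:1
Element totals:
  C: 17
  H: 25
  I: 1
  O: 2
Molecular formula: C17H25IO2.
gcd of subscripts (17, 25, 1, 2) = 1, so the empirical formula equals the molecular formula.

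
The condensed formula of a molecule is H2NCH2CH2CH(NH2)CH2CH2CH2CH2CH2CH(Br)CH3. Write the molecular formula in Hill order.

C10H23BrN2

Element totals:
  C: 10
  H: 23
  Br: 1
  N: 2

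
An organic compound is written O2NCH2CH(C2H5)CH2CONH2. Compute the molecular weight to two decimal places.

160.17 g/mol

Atom tally by fragment:
  O2NCH2 → C:1 H:2 N:1 O:2
  CH(C2H5) → C:3 H:6
  CH2CONH2 → C:2 H:4 O:1 N:1
Element totals:
  C: 6
  H: 12
  N: 2
  O: 3
Molecular formula: C6H12N2O3.
  M = 6(12.011) + 12(1.008) + 2(14.007) + 3(15.999)
    = 72.066 + 12.096 + 28.014 + 47.997 = 160.173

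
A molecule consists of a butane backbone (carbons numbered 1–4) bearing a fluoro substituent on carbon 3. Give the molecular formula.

Atom tally by fragment:
  CH3 → C:1 H:3
  CH2 → C:1 H:2
  CH(F) → C:1 H:1 F:1
  CH3 → C:1 H:3
Element totals:
  C: 4
  H: 9
  F: 1

C4H9F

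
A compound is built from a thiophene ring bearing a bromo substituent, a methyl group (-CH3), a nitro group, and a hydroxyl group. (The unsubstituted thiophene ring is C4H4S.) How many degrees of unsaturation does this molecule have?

4

Atom tally by fragment:
  thiophene ring core → C:4 H:4 S:1
  (− 4 ring H displaced by substituents)
  + Br → Br:1
  + CH3 → C:1 H:3
  + NO2 → N:1 O:2
  + OH → O:1 H:1
Element totals:
  C: 5
  H: 4
  Br: 1
  N: 1
  O: 3
  S: 1
Molecular formula: C5H4BrNO3S.
DoU = (2C + 2 + N − H − X) / 2 = (2·5 + 2 + 1 − 4 − 1) / 2 = 4.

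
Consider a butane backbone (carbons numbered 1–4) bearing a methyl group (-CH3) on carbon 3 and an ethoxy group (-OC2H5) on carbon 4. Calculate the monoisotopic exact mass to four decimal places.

Atom tally by fragment:
  CH3 → C:1 H:3
  CH2 → C:1 H:2
  CH(CH3) → C:2 H:4
  CH2OC2H5 → C:3 H:7 O:1
Element totals:
  C: 7
  H: 16
  O: 1
Molecular formula: C7H16O.
  M = 7(12.0) + 16(1.007825) + 15.994915
    = 84.000000 + 16.125200 + 15.994915 = 116.120115

116.1201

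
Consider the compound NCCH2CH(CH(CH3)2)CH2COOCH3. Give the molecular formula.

C9H15NO2

Atom tally by fragment:
  NCCH2 → C:2 H:2 N:1
  CH(CH(CH3)2) → C:4 H:8
  CH2COOCH3 → C:3 H:5 O:2
Element totals:
  C: 9
  H: 15
  N: 1
  O: 2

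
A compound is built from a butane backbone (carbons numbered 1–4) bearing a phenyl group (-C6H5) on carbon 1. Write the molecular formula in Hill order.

C10H14

Atom tally by fragment:
  C6H5CH2 → C:7 H:7
  CH2 → C:1 H:2
  CH2 → C:1 H:2
  CH3 → C:1 H:3
Element totals:
  C: 10
  H: 14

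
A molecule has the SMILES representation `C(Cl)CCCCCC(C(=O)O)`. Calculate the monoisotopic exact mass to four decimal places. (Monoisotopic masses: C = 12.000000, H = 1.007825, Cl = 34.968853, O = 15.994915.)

178.0761

Atom tally by fragment:
  ClCH2 → C:1 H:2 Cl:1
  CH2 → C:1 H:2
  CH2 → C:1 H:2
  CH2 → C:1 H:2
  CH2 → C:1 H:2
  CH2 → C:1 H:2
  CH2COOH → C:2 H:3 O:2
Element totals:
  C: 8
  H: 15
  Cl: 1
  O: 2
Molecular formula: C8H15ClO2.
  M = 8(12.0) + 15(1.007825) + 34.968853 + 2(15.994915)
    = 96.000000 + 15.117375 + 34.968853 + 31.989830 = 178.076058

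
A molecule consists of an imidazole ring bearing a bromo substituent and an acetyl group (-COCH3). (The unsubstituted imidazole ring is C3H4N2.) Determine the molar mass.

Atom tally by fragment:
  imidazole ring core → C:3 H:4 N:2
  (− 2 ring H displaced by substituents)
  + Br → Br:1
  + COCH3 → C:2 H:3 O:1
Element totals:
  C: 5
  H: 5
  Br: 1
  N: 2
  O: 1
Molecular formula: C5H5BrN2O.
  M = 5(12.011) + 5(1.008) + 79.904 + 2(14.007) + 15.999
    = 60.055 + 5.040 + 79.904 + 28.014 + 15.999 = 189.012

189.01 g/mol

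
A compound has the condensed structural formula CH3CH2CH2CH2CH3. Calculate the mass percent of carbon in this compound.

83.24%

Atom tally by fragment:
  CH3 → C:1 H:3
  CH2 → C:1 H:2
  CH2 → C:1 H:2
  CH2 → C:1 H:2
  CH3 → C:1 H:3
Element totals:
  C: 5
  H: 12
Molecular formula: C5H12.
Molar mass = 72.151 g/mol.
Mass from C: 5 × 12.011 = 60.055 g/mol.
%C = 60.055 / 72.151 × 100 = 83.24%.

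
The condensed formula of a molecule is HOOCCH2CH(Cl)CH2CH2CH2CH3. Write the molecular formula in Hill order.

Element totals:
  C: 7
  H: 13
  Cl: 1
  O: 2

C7H13ClO2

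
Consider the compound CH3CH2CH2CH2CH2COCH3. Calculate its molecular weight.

114.19 g/mol

Element totals:
  C: 7
  H: 14
  O: 1
Molecular formula: C7H14O.
  M = 7(12.011) + 14(1.008) + 15.999
    = 84.077 + 14.112 + 15.999 = 114.188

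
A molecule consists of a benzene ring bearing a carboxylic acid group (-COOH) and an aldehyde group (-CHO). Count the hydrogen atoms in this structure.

6

Atom tally by fragment:
  benzene ring core → C:6 H:6
  (− 2 ring H displaced by substituents)
  + COOH → C:1 H:1 O:2
  + CHO → C:1 H:1 O:1
Element totals:
  C: 8
  H: 6
  O: 3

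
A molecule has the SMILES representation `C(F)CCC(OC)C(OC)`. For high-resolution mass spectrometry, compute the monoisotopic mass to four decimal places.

Atom tally by fragment:
  FCH2 → C:1 H:2 F:1
  CH2 → C:1 H:2
  CH2 → C:1 H:2
  CH(OCH3) → C:2 H:4 O:1
  CH2OCH3 → C:2 H:5 O:1
Element totals:
  C: 7
  H: 15
  F: 1
  O: 2
Molecular formula: C7H15FO2.
  M = 7(12.0) + 15(1.007825) + 18.998403 + 2(15.994915)
    = 84.000000 + 15.117375 + 18.998403 + 31.989830 = 150.105608

150.1056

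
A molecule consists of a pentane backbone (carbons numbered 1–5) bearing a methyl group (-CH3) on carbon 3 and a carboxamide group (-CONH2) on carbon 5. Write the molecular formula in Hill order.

C7H15NO

Atom tally by fragment:
  CH3 → C:1 H:3
  CH2 → C:1 H:2
  CH(CH3) → C:2 H:4
  CH2 → C:1 H:2
  CH2CONH2 → C:2 H:4 O:1 N:1
Element totals:
  C: 7
  H: 15
  N: 1
  O: 1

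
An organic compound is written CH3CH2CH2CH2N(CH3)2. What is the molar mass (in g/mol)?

101.19 g/mol

Atom tally by fragment:
  CH3 → C:1 H:3
  CH2 → C:1 H:2
  CH2 → C:1 H:2
  CH2N(CH3)2 → C:3 H:8 N:1
Element totals:
  C: 6
  H: 15
  N: 1
Molecular formula: C6H15N.
  M = 6(12.011) + 15(1.008) + 14.007
    = 72.066 + 15.120 + 14.007 = 101.193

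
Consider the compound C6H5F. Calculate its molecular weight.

Atom tally by fragment:
  benzene ring core → C:6 H:6
  (− 1 ring H displaced by substituents)
  + F → F:1
Element totals:
  C: 6
  H: 5
  F: 1
Molecular formula: C6H5F.
  M = 6(12.011) + 5(1.008) + 18.998
    = 72.066 + 5.040 + 18.998 = 96.104

96.10 g/mol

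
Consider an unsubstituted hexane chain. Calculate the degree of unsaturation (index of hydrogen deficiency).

Atom tally by fragment:
  CH3 → C:1 H:3
  CH2 → C:1 H:2
  CH2 → C:1 H:2
  CH2 → C:1 H:2
  CH2 → C:1 H:2
  CH3 → C:1 H:3
Element totals:
  C: 6
  H: 14
Molecular formula: C6H14.
DoU = (2C + 2 + N − H − X) / 2 = (2·6 + 2 + 0 − 14 − 0) / 2 = 0.

0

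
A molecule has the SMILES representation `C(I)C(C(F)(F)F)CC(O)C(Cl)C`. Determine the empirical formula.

Atom tally by fragment:
  ICH2 → C:1 H:2 I:1
  CH(CF3) → C:2 H:1 F:3
  CH2 → C:1 H:2
  CH(OH) → C:1 H:2 O:1
  CH(Cl) → C:1 H:1 Cl:1
  CH3 → C:1 H:3
Element totals:
  C: 7
  H: 11
  Cl: 1
  F: 3
  I: 1
  O: 1
Molecular formula: C7H11ClF3IO.
gcd of subscripts (7, 1, 3, 11, 1, 1) = 1, so the empirical formula equals the molecular formula.

C7H11ClF3IO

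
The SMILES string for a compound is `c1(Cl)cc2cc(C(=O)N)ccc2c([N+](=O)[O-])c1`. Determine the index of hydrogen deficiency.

9

Atom tally by fragment:
  naphthalene ring system core → C:10 H:8
  (− 3 ring H displaced by substituents)
  + Cl → Cl:1
  + CONH2 → C:1 H:2 O:1 N:1
  + NO2 → N:1 O:2
Element totals:
  C: 11
  H: 7
  Cl: 1
  N: 2
  O: 3
Molecular formula: C11H7ClN2O3.
DoU = (2C + 2 + N − H − X) / 2 = (2·11 + 2 + 2 − 7 − 1) / 2 = 9.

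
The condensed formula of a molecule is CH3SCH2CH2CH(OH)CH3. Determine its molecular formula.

Atom tally by fragment:
  CH3SCH2 → C:2 H:5 S:1
  CH2 → C:1 H:2
  CH(OH) → C:1 H:2 O:1
  CH3 → C:1 H:3
Element totals:
  C: 5
  H: 12
  O: 1
  S: 1

C5H12OS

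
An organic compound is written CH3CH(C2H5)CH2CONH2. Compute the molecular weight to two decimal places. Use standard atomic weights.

Element totals:
  C: 6
  H: 13
  N: 1
  O: 1
Molecular formula: C6H13NO.
  M = 6(12.011) + 13(1.008) + 14.007 + 15.999
    = 72.066 + 13.104 + 14.007 + 15.999 = 115.176

115.18 g/mol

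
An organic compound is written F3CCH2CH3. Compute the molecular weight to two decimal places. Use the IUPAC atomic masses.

98.07 g/mol

Element totals:
  C: 3
  H: 5
  F: 3
Molecular formula: C3H5F3.
  M = 3(12.011) + 5(1.008) + 3(18.998)
    = 36.033 + 5.040 + 56.994 = 98.067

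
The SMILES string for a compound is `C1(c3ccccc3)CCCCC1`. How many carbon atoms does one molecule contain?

12

Atom tally by fragment:
  cyclohexane ring core → C:6 H:12
  (− 1 ring H displaced by substituents)
  + C6H5 → C:6 H:5
Element totals:
  C: 12
  H: 16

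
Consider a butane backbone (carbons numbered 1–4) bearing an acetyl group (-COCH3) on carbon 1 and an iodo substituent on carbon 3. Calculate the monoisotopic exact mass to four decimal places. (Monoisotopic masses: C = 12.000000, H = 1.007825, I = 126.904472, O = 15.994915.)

225.9855

Atom tally by fragment:
  CH3COCH2 → C:3 H:5 O:1
  CH2 → C:1 H:2
  CH(I) → C:1 H:1 I:1
  CH3 → C:1 H:3
Element totals:
  C: 6
  H: 11
  I: 1
  O: 1
Molecular formula: C6H11IO.
  M = 6(12.0) + 11(1.007825) + 126.904472 + 15.994915
    = 72.000000 + 11.086075 + 126.904472 + 15.994915 = 225.985462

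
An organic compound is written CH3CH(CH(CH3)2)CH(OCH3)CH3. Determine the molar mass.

Atom tally by fragment:
  CH3 → C:1 H:3
  CH(CH(CH3)2) → C:4 H:8
  CH(OCH3) → C:2 H:4 O:1
  CH3 → C:1 H:3
Element totals:
  C: 8
  H: 18
  O: 1
Molecular formula: C8H18O.
  M = 8(12.011) + 18(1.008) + 15.999
    = 96.088 + 18.144 + 15.999 = 130.231

130.23 g/mol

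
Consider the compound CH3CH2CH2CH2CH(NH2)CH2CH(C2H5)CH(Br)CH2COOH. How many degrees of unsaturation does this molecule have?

1

Atom tally by fragment:
  CH3 → C:1 H:3
  CH2 → C:1 H:2
  CH2 → C:1 H:2
  CH2 → C:1 H:2
  CH(NH2) → C:1 H:3 N:1
  CH2 → C:1 H:2
  CH(C2H5) → C:3 H:6
  CH(Br) → C:1 H:1 Br:1
  CH2COOH → C:2 H:3 O:2
Element totals:
  C: 12
  H: 24
  Br: 1
  N: 1
  O: 2
Molecular formula: C12H24BrNO2.
DoU = (2C + 2 + N − H − X) / 2 = (2·12 + 2 + 1 − 24 − 1) / 2 = 1.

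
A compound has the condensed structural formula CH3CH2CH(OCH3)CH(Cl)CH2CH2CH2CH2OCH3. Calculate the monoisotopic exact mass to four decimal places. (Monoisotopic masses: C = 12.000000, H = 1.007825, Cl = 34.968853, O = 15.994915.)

Atom tally by fragment:
  CH3 → C:1 H:3
  CH2 → C:1 H:2
  CH(OCH3) → C:2 H:4 O:1
  CH(Cl) → C:1 H:1 Cl:1
  CH2 → C:1 H:2
  CH2 → C:1 H:2
  CH2 → C:1 H:2
  CH2OCH3 → C:2 H:5 O:1
Element totals:
  C: 10
  H: 21
  Cl: 1
  O: 2
Molecular formula: C10H21ClO2.
  M = 10(12.0) + 21(1.007825) + 34.968853 + 2(15.994915)
    = 120.000000 + 21.164325 + 34.968853 + 31.989830 = 208.123008

208.1230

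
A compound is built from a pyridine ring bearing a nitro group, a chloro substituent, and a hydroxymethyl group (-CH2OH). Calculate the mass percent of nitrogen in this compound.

14.86%

Atom tally by fragment:
  pyridine ring core → C:5 H:5 N:1
  (− 3 ring H displaced by substituents)
  + NO2 → N:1 O:2
  + Cl → Cl:1
  + CH2OH → C:1 H:3 O:1
Element totals:
  C: 6
  H: 5
  Cl: 1
  N: 2
  O: 3
Molecular formula: C6H5ClN2O3.
Molar mass = 188.567 g/mol.
Mass from N: 2 × 14.007 = 28.014 g/mol.
%N = 28.014 / 188.567 × 100 = 14.86%.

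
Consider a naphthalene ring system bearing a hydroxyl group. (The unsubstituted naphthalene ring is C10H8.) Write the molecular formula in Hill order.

Atom tally by fragment:
  naphthalene ring system core → C:10 H:8
  (− 1 ring H displaced by substituents)
  + OH → O:1 H:1
Element totals:
  C: 10
  H: 8
  O: 1

C10H8O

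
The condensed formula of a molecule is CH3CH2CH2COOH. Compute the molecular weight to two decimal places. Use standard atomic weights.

Atom tally by fragment:
  CH3 → C:1 H:3
  CH2 → C:1 H:2
  CH2COOH → C:2 H:3 O:2
Element totals:
  C: 4
  H: 8
  O: 2
Molecular formula: C4H8O2.
  M = 4(12.011) + 8(1.008) + 2(15.999)
    = 48.044 + 8.064 + 31.998 = 88.106

88.11 g/mol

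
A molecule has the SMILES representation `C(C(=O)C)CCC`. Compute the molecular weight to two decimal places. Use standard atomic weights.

Atom tally by fragment:
  CH3COCH2 → C:3 H:5 O:1
  CH2 → C:1 H:2
  CH2 → C:1 H:2
  CH3 → C:1 H:3
Element totals:
  C: 6
  H: 12
  O: 1
Molecular formula: C6H12O.
  M = 6(12.011) + 12(1.008) + 15.999
    = 72.066 + 12.096 + 15.999 = 100.161

100.16 g/mol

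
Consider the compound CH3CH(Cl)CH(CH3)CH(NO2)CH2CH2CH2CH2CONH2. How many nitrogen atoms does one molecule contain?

Atom tally by fragment:
  CH3 → C:1 H:3
  CH(Cl) → C:1 H:1 Cl:1
  CH(CH3) → C:2 H:4
  CH(NO2) → C:1 H:1 N:1 O:2
  CH2 → C:1 H:2
  CH2 → C:1 H:2
  CH2 → C:1 H:2
  CH2CONH2 → C:2 H:4 O:1 N:1
Element totals:
  C: 10
  H: 19
  Cl: 1
  N: 2
  O: 3

2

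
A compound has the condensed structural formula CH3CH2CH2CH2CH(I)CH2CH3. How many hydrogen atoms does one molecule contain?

15

Atom tally by fragment:
  CH3 → C:1 H:3
  CH2 → C:1 H:2
  CH2 → C:1 H:2
  CH2 → C:1 H:2
  CH(I) → C:1 H:1 I:1
  CH2 → C:1 H:2
  CH3 → C:1 H:3
Element totals:
  C: 7
  H: 15
  I: 1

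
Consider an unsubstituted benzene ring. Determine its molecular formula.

Atom tally by fragment:
  benzene ring core → C:6 H:6
Element totals:
  C: 6
  H: 6

C6H6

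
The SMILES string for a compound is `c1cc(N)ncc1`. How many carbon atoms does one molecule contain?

5

Atom tally by fragment:
  pyridine ring core → C:5 H:5 N:1
  (− 1 ring H displaced by substituents)
  + NH2 → N:1 H:2
Element totals:
  C: 5
  H: 6
  N: 2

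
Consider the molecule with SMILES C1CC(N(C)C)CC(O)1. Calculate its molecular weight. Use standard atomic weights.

129.20 g/mol

Atom tally by fragment:
  cyclopentane ring core → C:5 H:10
  (− 2 ring H displaced by substituents)
  + N(CH3)2 → N:1 C:2 H:6
  + OH → O:1 H:1
Element totals:
  C: 7
  H: 15
  N: 1
  O: 1
Molecular formula: C7H15NO.
  M = 7(12.011) + 15(1.008) + 14.007 + 15.999
    = 84.077 + 15.120 + 14.007 + 15.999 = 129.203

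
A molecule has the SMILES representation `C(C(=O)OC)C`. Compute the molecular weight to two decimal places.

88.11 g/mol

Atom tally by fragment:
  CH3OOCCH2 → C:3 H:5 O:2
  CH3 → C:1 H:3
Element totals:
  C: 4
  H: 8
  O: 2
Molecular formula: C4H8O2.
  M = 4(12.011) + 8(1.008) + 2(15.999)
    = 48.044 + 8.064 + 31.998 = 88.106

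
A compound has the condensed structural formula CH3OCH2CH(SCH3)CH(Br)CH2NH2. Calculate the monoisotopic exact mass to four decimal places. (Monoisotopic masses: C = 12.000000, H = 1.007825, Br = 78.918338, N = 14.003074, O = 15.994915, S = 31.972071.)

226.9979

Atom tally by fragment:
  CH3OCH2 → C:2 H:5 O:1
  CH(SCH3) → C:2 H:4 S:1
  CH(Br) → C:1 H:1 Br:1
  CH2NH2 → C:1 H:4 N:1
Element totals:
  C: 6
  H: 14
  Br: 1
  N: 1
  O: 1
  S: 1
Molecular formula: C6H14BrNOS.
  M = 6(12.0) + 14(1.007825) + 78.918338 + 14.003074 + 15.994915 + 31.972071
    = 72.000000 + 14.109550 + 78.918338 + 14.003074 + 15.994915 + 31.972071 = 226.997948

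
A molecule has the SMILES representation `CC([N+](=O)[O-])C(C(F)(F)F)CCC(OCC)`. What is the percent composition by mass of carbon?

44.44%

Atom tally by fragment:
  CH3 → C:1 H:3
  CH(NO2) → C:1 H:1 N:1 O:2
  CH(CF3) → C:2 H:1 F:3
  CH2 → C:1 H:2
  CH2 → C:1 H:2
  CH2OC2H5 → C:3 H:7 O:1
Element totals:
  C: 9
  H: 16
  F: 3
  N: 1
  O: 3
Molecular formula: C9H16F3NO3.
Molar mass = 243.225 g/mol.
Mass from C: 9 × 12.011 = 108.099 g/mol.
%C = 108.099 / 243.225 × 100 = 44.44%.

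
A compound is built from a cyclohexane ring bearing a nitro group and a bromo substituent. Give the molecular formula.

C6H10BrNO2

Atom tally by fragment:
  cyclohexane ring core → C:6 H:12
  (− 2 ring H displaced by substituents)
  + NO2 → N:1 O:2
  + Br → Br:1
Element totals:
  C: 6
  H: 10
  Br: 1
  N: 1
  O: 2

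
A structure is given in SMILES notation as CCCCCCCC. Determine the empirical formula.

C4H9

Atom tally by fragment:
  CH3 → C:1 H:3
  CH2 → C:1 H:2
  CH2 → C:1 H:2
  CH2 → C:1 H:2
  CH2 → C:1 H:2
  CH2 → C:1 H:2
  CH2 → C:1 H:2
  CH3 → C:1 H:3
Element totals:
  C: 8
  H: 18
Molecular formula: C8H18.
gcd of subscripts = 2; dividing each by 2:
  C: 8/2 = 4
  H: 18/2 = 9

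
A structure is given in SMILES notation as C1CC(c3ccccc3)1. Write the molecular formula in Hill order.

Atom tally by fragment:
  cyclopropane ring core → C:3 H:6
  (− 1 ring H displaced by substituents)
  + C6H5 → C:6 H:5
Element totals:
  C: 9
  H: 10

C9H10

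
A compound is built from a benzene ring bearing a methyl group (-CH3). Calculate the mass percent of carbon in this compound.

Atom tally by fragment:
  benzene ring core → C:6 H:6
  (− 1 ring H displaced by substituents)
  + CH3 → C:1 H:3
Element totals:
  C: 7
  H: 8
Molecular formula: C7H8.
Molar mass = 92.141 g/mol.
Mass from C: 7 × 12.011 = 84.077 g/mol.
%C = 84.077 / 92.141 × 100 = 91.25%.

91.25%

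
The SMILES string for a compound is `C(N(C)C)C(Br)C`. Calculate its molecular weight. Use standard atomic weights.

166.06 g/mol

Atom tally by fragment:
  (CH3)2NCH2 → C:3 H:8 N:1
  CH(Br) → C:1 H:1 Br:1
  CH3 → C:1 H:3
Element totals:
  C: 5
  H: 12
  Br: 1
  N: 1
Molecular formula: C5H12BrN.
  M = 5(12.011) + 12(1.008) + 79.904 + 14.007
    = 60.055 + 12.096 + 79.904 + 14.007 = 166.062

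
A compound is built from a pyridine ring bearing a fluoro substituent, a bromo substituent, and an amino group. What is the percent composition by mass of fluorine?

Atom tally by fragment:
  pyridine ring core → C:5 H:5 N:1
  (− 3 ring H displaced by substituents)
  + F → F:1
  + Br → Br:1
  + NH2 → N:1 H:2
Element totals:
  C: 5
  H: 4
  Br: 1
  F: 1
  N: 2
Molecular formula: C5H4BrFN2.
Molar mass = 191.003 g/mol.
Mass from F: 1 × 18.998 = 18.998 g/mol.
%F = 18.998 / 191.003 × 100 = 9.95%.

9.95%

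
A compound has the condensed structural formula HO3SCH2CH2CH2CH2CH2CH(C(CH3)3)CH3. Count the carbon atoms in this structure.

11

Atom tally by fragment:
  HO3SCH2 → C:1 H:3 S:1 O:3
  CH2 → C:1 H:2
  CH2 → C:1 H:2
  CH2 → C:1 H:2
  CH2 → C:1 H:2
  CH(C(CH3)3) → C:5 H:10
  CH3 → C:1 H:3
Element totals:
  C: 11
  H: 24
  O: 3
  S: 1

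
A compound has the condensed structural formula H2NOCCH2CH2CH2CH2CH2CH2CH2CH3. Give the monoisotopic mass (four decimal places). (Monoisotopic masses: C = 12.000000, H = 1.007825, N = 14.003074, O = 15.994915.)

157.1467

Element totals:
  C: 9
  H: 19
  N: 1
  O: 1
Molecular formula: C9H19NO.
  M = 9(12.0) + 19(1.007825) + 14.003074 + 15.994915
    = 108.000000 + 19.148675 + 14.003074 + 15.994915 = 157.146664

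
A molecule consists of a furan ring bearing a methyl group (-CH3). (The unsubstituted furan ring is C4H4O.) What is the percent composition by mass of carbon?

Atom tally by fragment:
  furan ring core → C:4 H:4 O:1
  (− 1 ring H displaced by substituents)
  + CH3 → C:1 H:3
Element totals:
  C: 5
  H: 6
  O: 1
Molecular formula: C5H6O.
Molar mass = 82.102 g/mol.
Mass from C: 5 × 12.011 = 60.055 g/mol.
%C = 60.055 / 82.102 × 100 = 73.15%.

73.15%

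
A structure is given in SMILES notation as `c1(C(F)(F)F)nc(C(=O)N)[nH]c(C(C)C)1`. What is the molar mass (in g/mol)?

221.18 g/mol

Atom tally by fragment:
  imidazole ring core → C:3 H:4 N:2
  (− 3 ring H displaced by substituents)
  + CF3 → C:1 F:3
  + CONH2 → C:1 H:2 O:1 N:1
  + CH(CH3)2 → C:3 H:7
Element totals:
  C: 8
  H: 10
  F: 3
  N: 3
  O: 1
Molecular formula: C8H10F3N3O.
  M = 8(12.011) + 10(1.008) + 3(18.998) + 3(14.007) + 15.999
    = 96.088 + 10.080 + 56.994 + 42.021 + 15.999 = 221.182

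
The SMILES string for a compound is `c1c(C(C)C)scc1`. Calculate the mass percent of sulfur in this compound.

Atom tally by fragment:
  thiophene ring core → C:4 H:4 S:1
  (− 1 ring H displaced by substituents)
  + CH(CH3)2 → C:3 H:7
Element totals:
  C: 7
  H: 10
  S: 1
Molecular formula: C7H10S.
Molar mass = 126.217 g/mol.
Mass from S: 1 × 32.06 = 32.060 g/mol.
%S = 32.060 / 126.217 × 100 = 25.40%.

25.40%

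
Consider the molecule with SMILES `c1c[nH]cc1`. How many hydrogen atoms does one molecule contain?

5

Atom tally by fragment:
  pyrrole ring core → C:4 H:5 N:1
Element totals:
  C: 4
  H: 5
  N: 1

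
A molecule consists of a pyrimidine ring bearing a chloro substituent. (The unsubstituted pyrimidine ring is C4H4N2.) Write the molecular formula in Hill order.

C4H3ClN2

Atom tally by fragment:
  pyrimidine ring core → C:4 H:4 N:2
  (− 1 ring H displaced by substituents)
  + Cl → Cl:1
Element totals:
  C: 4
  H: 3
  Cl: 1
  N: 2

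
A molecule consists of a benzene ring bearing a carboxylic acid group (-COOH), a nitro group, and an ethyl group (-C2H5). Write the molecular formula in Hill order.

Atom tally by fragment:
  benzene ring core → C:6 H:6
  (− 3 ring H displaced by substituents)
  + COOH → C:1 H:1 O:2
  + NO2 → N:1 O:2
  + C2H5 → C:2 H:5
Element totals:
  C: 9
  H: 9
  N: 1
  O: 4

C9H9NO4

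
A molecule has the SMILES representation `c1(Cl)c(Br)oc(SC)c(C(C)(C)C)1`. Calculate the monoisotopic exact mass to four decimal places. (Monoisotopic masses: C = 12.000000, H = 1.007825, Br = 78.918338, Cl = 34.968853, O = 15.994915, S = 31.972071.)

Atom tally by fragment:
  furan ring core → C:4 H:4 O:1
  (− 4 ring H displaced by substituents)
  + Cl → Cl:1
  + Br → Br:1
  + SCH3 → C:1 H:3 S:1
  + C(CH3)3 → C:4 H:9
Element totals:
  C: 9
  H: 12
  Br: 1
  Cl: 1
  O: 1
  S: 1
Molecular formula: C9H12BrClOS.
  M = 9(12.0) + 12(1.007825) + 78.918338 + 34.968853 + 15.994915 + 31.972071
    = 108.000000 + 12.093900 + 78.918338 + 34.968853 + 15.994915 + 31.972071 = 281.948077

281.9481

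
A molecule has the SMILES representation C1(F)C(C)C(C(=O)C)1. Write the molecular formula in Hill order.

Atom tally by fragment:
  cyclopropane ring core → C:3 H:6
  (− 3 ring H displaced by substituents)
  + F → F:1
  + CH3 → C:1 H:3
  + COCH3 → C:2 H:3 O:1
Element totals:
  C: 6
  H: 9
  F: 1
  O: 1

C6H9FO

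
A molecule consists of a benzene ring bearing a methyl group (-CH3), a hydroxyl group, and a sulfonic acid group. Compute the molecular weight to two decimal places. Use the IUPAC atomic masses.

188.20 g/mol

Atom tally by fragment:
  benzene ring core → C:6 H:6
  (− 3 ring H displaced by substituents)
  + CH3 → C:1 H:3
  + OH → O:1 H:1
  + SO3H → S:1 O:3 H:1
Element totals:
  C: 7
  H: 8
  O: 4
  S: 1
Molecular formula: C7H8O4S.
  M = 7(12.011) + 8(1.008) + 4(15.999) + 32.06
    = 84.077 + 8.064 + 63.996 + 32.060 = 188.197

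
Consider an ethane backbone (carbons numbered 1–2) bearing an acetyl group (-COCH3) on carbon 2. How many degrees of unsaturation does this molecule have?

Atom tally by fragment:
  CH3 → C:1 H:3
  CH2COCH3 → C:3 H:5 O:1
Element totals:
  C: 4
  H: 8
  O: 1
Molecular formula: C4H8O.
DoU = (2C + 2 + N − H − X) / 2 = (2·4 + 2 + 0 − 8 − 0) / 2 = 1.

1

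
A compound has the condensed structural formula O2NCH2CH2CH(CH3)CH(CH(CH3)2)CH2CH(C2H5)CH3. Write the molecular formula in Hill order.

C13H27NO2

Atom tally by fragment:
  O2NCH2 → C:1 H:2 N:1 O:2
  CH2 → C:1 H:2
  CH(CH3) → C:2 H:4
  CH(CH(CH3)2) → C:4 H:8
  CH2 → C:1 H:2
  CH(C2H5) → C:3 H:6
  CH3 → C:1 H:3
Element totals:
  C: 13
  H: 27
  N: 1
  O: 2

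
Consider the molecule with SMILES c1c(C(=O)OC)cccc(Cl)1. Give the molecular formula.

C8H7ClO2

Atom tally by fragment:
  benzene ring core → C:6 H:6
  (− 2 ring H displaced by substituents)
  + COOCH3 → C:2 H:3 O:2
  + Cl → Cl:1
Element totals:
  C: 8
  H: 7
  Cl: 1
  O: 2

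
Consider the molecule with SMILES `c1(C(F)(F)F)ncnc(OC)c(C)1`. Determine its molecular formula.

Atom tally by fragment:
  pyrimidine ring core → C:4 H:4 N:2
  (− 3 ring H displaced by substituents)
  + CF3 → C:1 F:3
  + OCH3 → C:1 H:3 O:1
  + CH3 → C:1 H:3
Element totals:
  C: 7
  H: 7
  F: 3
  N: 2
  O: 1

C7H7F3N2O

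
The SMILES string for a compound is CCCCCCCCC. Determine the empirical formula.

Atom tally by fragment:
  CH3 → C:1 H:3
  CH2 → C:1 H:2
  CH2 → C:1 H:2
  CH2 → C:1 H:2
  CH2 → C:1 H:2
  CH2 → C:1 H:2
  CH2 → C:1 H:2
  CH2 → C:1 H:2
  CH3 → C:1 H:3
Element totals:
  C: 9
  H: 20
Molecular formula: C9H20.
gcd of subscripts (9, 20) = 1, so the empirical formula equals the molecular formula.

C9H20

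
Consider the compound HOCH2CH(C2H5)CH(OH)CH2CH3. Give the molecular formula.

C7H16O2

Atom tally by fragment:
  HOCH2 → C:1 H:3 O:1
  CH(C2H5) → C:3 H:6
  CH(OH) → C:1 H:2 O:1
  CH2 → C:1 H:2
  CH3 → C:1 H:3
Element totals:
  C: 7
  H: 16
  O: 2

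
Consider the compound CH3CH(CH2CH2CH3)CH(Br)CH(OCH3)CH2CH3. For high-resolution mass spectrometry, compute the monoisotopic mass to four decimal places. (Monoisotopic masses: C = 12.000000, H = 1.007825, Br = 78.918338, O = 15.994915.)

Element totals:
  C: 10
  H: 21
  Br: 1
  O: 1
Molecular formula: C10H21BrO.
  M = 10(12.0) + 21(1.007825) + 78.918338 + 15.994915
    = 120.000000 + 21.164325 + 78.918338 + 15.994915 = 236.077578

236.0776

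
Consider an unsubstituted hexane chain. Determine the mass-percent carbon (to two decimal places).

Atom tally by fragment:
  CH3 → C:1 H:3
  CH2 → C:1 H:2
  CH2 → C:1 H:2
  CH2 → C:1 H:2
  CH2 → C:1 H:2
  CH3 → C:1 H:3
Element totals:
  C: 6
  H: 14
Molecular formula: C6H14.
Molar mass = 86.178 g/mol.
Mass from C: 6 × 12.011 = 72.066 g/mol.
%C = 72.066 / 86.178 × 100 = 83.62%.

83.62%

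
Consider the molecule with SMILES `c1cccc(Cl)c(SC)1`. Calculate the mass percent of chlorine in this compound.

Atom tally by fragment:
  benzene ring core → C:6 H:6
  (− 2 ring H displaced by substituents)
  + Cl → Cl:1
  + SCH3 → C:1 H:3 S:1
Element totals:
  C: 7
  H: 7
  Cl: 1
  S: 1
Molecular formula: C7H7ClS.
Molar mass = 158.643 g/mol.
Mass from Cl: 1 × 35.45 = 35.450 g/mol.
%Cl = 35.450 / 158.643 × 100 = 22.35%.

22.35%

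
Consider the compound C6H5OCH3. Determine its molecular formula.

C7H8O

Element totals:
  C: 7
  H: 8
  O: 1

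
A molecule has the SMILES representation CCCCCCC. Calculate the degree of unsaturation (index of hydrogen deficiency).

Atom tally by fragment:
  CH3 → C:1 H:3
  CH2 → C:1 H:2
  CH2 → C:1 H:2
  CH2 → C:1 H:2
  CH2 → C:1 H:2
  CH2 → C:1 H:2
  CH3 → C:1 H:3
Element totals:
  C: 7
  H: 16
Molecular formula: C7H16.
DoU = (2C + 2 + N − H − X) / 2 = (2·7 + 2 + 0 − 16 − 0) / 2 = 0.

0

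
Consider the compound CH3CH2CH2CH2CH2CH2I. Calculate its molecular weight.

212.07 g/mol

Element totals:
  C: 6
  H: 13
  I: 1
Molecular formula: C6H13I.
  M = 6(12.011) + 13(1.008) + 126.904
    = 72.066 + 13.104 + 126.904 = 212.074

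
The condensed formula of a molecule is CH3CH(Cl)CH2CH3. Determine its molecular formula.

Atom tally by fragment:
  CH3 → C:1 H:3
  CH(Cl) → C:1 H:1 Cl:1
  CH2 → C:1 H:2
  CH3 → C:1 H:3
Element totals:
  C: 4
  H: 9
  Cl: 1

C4H9Cl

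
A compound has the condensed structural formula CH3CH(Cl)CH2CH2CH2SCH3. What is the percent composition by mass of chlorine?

Atom tally by fragment:
  CH3 → C:1 H:3
  CH(Cl) → C:1 H:1 Cl:1
  CH2 → C:1 H:2
  CH2 → C:1 H:2
  CH2SCH3 → C:2 H:5 S:1
Element totals:
  C: 6
  H: 13
  Cl: 1
  S: 1
Molecular formula: C6H13ClS.
Molar mass = 152.680 g/mol.
Mass from Cl: 1 × 35.45 = 35.450 g/mol.
%Cl = 35.450 / 152.680 × 100 = 23.22%.

23.22%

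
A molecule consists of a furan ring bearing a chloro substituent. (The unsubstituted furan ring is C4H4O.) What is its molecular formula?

Atom tally by fragment:
  furan ring core → C:4 H:4 O:1
  (− 1 ring H displaced by substituents)
  + Cl → Cl:1
Element totals:
  C: 4
  H: 3
  Cl: 1
  O: 1

C4H3ClO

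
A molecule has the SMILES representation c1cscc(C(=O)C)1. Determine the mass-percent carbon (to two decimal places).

Atom tally by fragment:
  thiophene ring core → C:4 H:4 S:1
  (− 1 ring H displaced by substituents)
  + COCH3 → C:2 H:3 O:1
Element totals:
  C: 6
  H: 6
  O: 1
  S: 1
Molecular formula: C6H6OS.
Molar mass = 126.173 g/mol.
Mass from C: 6 × 12.011 = 72.066 g/mol.
%C = 72.066 / 126.173 × 100 = 57.12%.

57.12%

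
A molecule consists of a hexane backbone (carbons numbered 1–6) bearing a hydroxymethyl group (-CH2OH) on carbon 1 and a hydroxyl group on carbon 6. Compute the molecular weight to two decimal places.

132.20 g/mol

Atom tally by fragment:
  HOCH2CH2 → C:2 H:5 O:1
  CH2 → C:1 H:2
  CH2 → C:1 H:2
  CH2 → C:1 H:2
  CH2 → C:1 H:2
  CH2OH → C:1 H:3 O:1
Element totals:
  C: 7
  H: 16
  O: 2
Molecular formula: C7H16O2.
  M = 7(12.011) + 16(1.008) + 2(15.999)
    = 84.077 + 16.128 + 31.998 = 132.203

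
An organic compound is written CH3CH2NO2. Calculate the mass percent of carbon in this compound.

Atom tally by fragment:
  CH3 → C:1 H:3
  CH2NO2 → C:1 H:2 N:1 O:2
Element totals:
  C: 2
  H: 5
  N: 1
  O: 2
Molecular formula: C2H5NO2.
Molar mass = 75.067 g/mol.
Mass from C: 2 × 12.011 = 24.022 g/mol.
%C = 24.022 / 75.067 × 100 = 32.00%.

32.00%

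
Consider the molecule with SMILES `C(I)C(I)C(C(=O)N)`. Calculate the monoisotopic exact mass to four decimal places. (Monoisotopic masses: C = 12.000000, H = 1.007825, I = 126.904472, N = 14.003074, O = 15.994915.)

338.8617

Atom tally by fragment:
  ICH2 → C:1 H:2 I:1
  CH(I) → C:1 H:1 I:1
  CH2CONH2 → C:2 H:4 O:1 N:1
Element totals:
  C: 4
  H: 7
  I: 2
  N: 1
  O: 1
Molecular formula: C4H7I2NO.
  M = 4(12.0) + 7(1.007825) + 2(126.904472) + 14.003074 + 15.994915
    = 48.000000 + 7.054775 + 253.808944 + 14.003074 + 15.994915 = 338.861708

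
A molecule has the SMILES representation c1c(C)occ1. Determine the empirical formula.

C5H6O

Atom tally by fragment:
  furan ring core → C:4 H:4 O:1
  (− 1 ring H displaced by substituents)
  + CH3 → C:1 H:3
Element totals:
  C: 5
  H: 6
  O: 1
Molecular formula: C5H6O.
gcd of subscripts (5, 6, 1) = 1, so the empirical formula equals the molecular formula.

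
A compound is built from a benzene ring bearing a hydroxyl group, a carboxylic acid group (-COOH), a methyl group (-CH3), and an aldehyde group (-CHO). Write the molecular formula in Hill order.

Atom tally by fragment:
  benzene ring core → C:6 H:6
  (− 4 ring H displaced by substituents)
  + OH → O:1 H:1
  + COOH → C:1 H:1 O:2
  + CH3 → C:1 H:3
  + CHO → C:1 H:1 O:1
Element totals:
  C: 9
  H: 8
  O: 4

C9H8O4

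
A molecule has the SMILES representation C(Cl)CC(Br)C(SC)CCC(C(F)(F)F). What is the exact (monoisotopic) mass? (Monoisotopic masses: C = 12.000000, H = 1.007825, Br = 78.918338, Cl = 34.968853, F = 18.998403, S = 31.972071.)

Atom tally by fragment:
  ClCH2 → C:1 H:2 Cl:1
  CH2 → C:1 H:2
  CH(Br) → C:1 H:1 Br:1
  CH(SCH3) → C:2 H:4 S:1
  CH2 → C:1 H:2
  CH2 → C:1 H:2
  CH2CF3 → C:2 H:2 F:3
Element totals:
  C: 9
  H: 15
  Br: 1
  Cl: 1
  F: 3
  S: 1
Molecular formula: C9H15BrClF3S.
  M = 9(12.0) + 15(1.007825) + 78.918338 + 34.968853 + 3(18.998403) + 31.972071
    = 108.000000 + 15.117375 + 78.918338 + 34.968853 + 56.995209 + 31.972071 = 325.971846

325.9718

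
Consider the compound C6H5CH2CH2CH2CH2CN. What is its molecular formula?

Atom tally by fragment:
  C6H5CH2 → C:7 H:7
  CH2 → C:1 H:2
  CH2 → C:1 H:2
  CH2CN → C:2 H:2 N:1
Element totals:
  C: 11
  H: 13
  N: 1

C11H13N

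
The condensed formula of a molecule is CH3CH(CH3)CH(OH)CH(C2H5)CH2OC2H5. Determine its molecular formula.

C10H22O2

Element totals:
  C: 10
  H: 22
  O: 2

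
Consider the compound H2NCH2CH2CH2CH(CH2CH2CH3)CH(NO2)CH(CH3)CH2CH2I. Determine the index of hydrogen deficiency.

Atom tally by fragment:
  H2NCH2 → C:1 H:4 N:1
  CH2 → C:1 H:2
  CH2 → C:1 H:2
  CH(CH2CH2CH3) → C:4 H:8
  CH(NO2) → C:1 H:1 N:1 O:2
  CH(CH3) → C:2 H:4
  CH2 → C:1 H:2
  CH2I → C:1 H:2 I:1
Element totals:
  C: 12
  H: 25
  I: 1
  N: 2
  O: 2
Molecular formula: C12H25IN2O2.
DoU = (2C + 2 + N − H − X) / 2 = (2·12 + 2 + 2 − 25 − 1) / 2 = 1.

1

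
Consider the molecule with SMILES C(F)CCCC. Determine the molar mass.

Atom tally by fragment:
  FCH2 → C:1 H:2 F:1
  CH2 → C:1 H:2
  CH2 → C:1 H:2
  CH2 → C:1 H:2
  CH3 → C:1 H:3
Element totals:
  C: 5
  H: 11
  F: 1
Molecular formula: C5H11F.
  M = 5(12.011) + 11(1.008) + 18.998
    = 60.055 + 11.088 + 18.998 = 90.141

90.14 g/mol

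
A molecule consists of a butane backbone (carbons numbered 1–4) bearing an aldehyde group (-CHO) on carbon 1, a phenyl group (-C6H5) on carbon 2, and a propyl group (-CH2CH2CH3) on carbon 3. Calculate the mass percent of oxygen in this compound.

Atom tally by fragment:
  OHCCH2 → C:2 H:3 O:1
  CH(C6H5) → C:7 H:6
  CH(CH2CH2CH3) → C:4 H:8
  CH3 → C:1 H:3
Element totals:
  C: 14
  H: 20
  O: 1
Molecular formula: C14H20O.
Molar mass = 204.313 g/mol.
Mass from O: 1 × 15.999 = 15.999 g/mol.
%O = 15.999 / 204.313 × 100 = 7.83%.

7.83%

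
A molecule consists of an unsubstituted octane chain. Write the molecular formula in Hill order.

C8H18

Atom tally by fragment:
  CH3 → C:1 H:3
  CH2 → C:1 H:2
  CH2 → C:1 H:2
  CH2 → C:1 H:2
  CH2 → C:1 H:2
  CH2 → C:1 H:2
  CH2 → C:1 H:2
  CH3 → C:1 H:3
Element totals:
  C: 8
  H: 18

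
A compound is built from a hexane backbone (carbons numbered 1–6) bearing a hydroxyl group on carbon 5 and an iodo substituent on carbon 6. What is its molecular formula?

Atom tally by fragment:
  CH3 → C:1 H:3
  CH2 → C:1 H:2
  CH2 → C:1 H:2
  CH2 → C:1 H:2
  CH(OH) → C:1 H:2 O:1
  CH2I → C:1 H:2 I:1
Element totals:
  C: 6
  H: 13
  I: 1
  O: 1

C6H13IO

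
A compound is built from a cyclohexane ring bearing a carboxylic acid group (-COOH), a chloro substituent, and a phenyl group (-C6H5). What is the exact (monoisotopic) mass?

Atom tally by fragment:
  cyclohexane ring core → C:6 H:12
  (− 3 ring H displaced by substituents)
  + COOH → C:1 H:1 O:2
  + Cl → Cl:1
  + C6H5 → C:6 H:5
Element totals:
  C: 13
  H: 15
  Cl: 1
  O: 2
Molecular formula: C13H15ClO2.
  M = 13(12.0) + 15(1.007825) + 34.968853 + 2(15.994915)
    = 156.000000 + 15.117375 + 34.968853 + 31.989830 = 238.076058

238.0761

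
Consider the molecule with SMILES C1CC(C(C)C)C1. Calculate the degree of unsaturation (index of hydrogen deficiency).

1

Atom tally by fragment:
  cyclobutane ring core → C:4 H:8
  (− 1 ring H displaced by substituents)
  + CH(CH3)2 → C:3 H:7
Element totals:
  C: 7
  H: 14
Molecular formula: C7H14.
DoU = (2C + 2 + N − H − X) / 2 = (2·7 + 2 + 0 − 14 − 0) / 2 = 1.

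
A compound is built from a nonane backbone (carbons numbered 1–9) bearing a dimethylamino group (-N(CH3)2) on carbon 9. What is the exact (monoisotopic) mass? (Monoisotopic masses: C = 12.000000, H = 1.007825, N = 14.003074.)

Atom tally by fragment:
  CH3 → C:1 H:3
  CH2 → C:1 H:2
  CH2 → C:1 H:2
  CH2 → C:1 H:2
  CH2 → C:1 H:2
  CH2 → C:1 H:2
  CH2 → C:1 H:2
  CH2 → C:1 H:2
  CH2N(CH3)2 → C:3 H:8 N:1
Element totals:
  C: 11
  H: 25
  N: 1
Molecular formula: C11H25N.
  M = 11(12.0) + 25(1.007825) + 14.003074
    = 132.000000 + 25.195625 + 14.003074 = 171.198699

171.1987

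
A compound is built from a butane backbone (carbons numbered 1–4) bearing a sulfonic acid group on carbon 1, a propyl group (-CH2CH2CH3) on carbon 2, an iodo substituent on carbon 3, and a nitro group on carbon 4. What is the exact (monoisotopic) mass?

Atom tally by fragment:
  HO3SCH2 → C:1 H:3 S:1 O:3
  CH(CH2CH2CH3) → C:4 H:8
  CH(I) → C:1 H:1 I:1
  CH2NO2 → C:1 H:2 N:1 O:2
Element totals:
  C: 7
  H: 14
  I: 1
  N: 1
  O: 5
  S: 1
Molecular formula: C7H14INO5S.
  M = 7(12.0) + 14(1.007825) + 126.904472 + 14.003074 + 5(15.994915) + 31.972071
    = 84.000000 + 14.109550 + 126.904472 + 14.003074 + 79.974575 + 31.972071 = 350.963742

350.9637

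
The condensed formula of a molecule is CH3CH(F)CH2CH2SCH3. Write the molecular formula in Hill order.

Atom tally by fragment:
  CH3 → C:1 H:3
  CH(F) → C:1 H:1 F:1
  CH2 → C:1 H:2
  CH2SCH3 → C:2 H:5 S:1
Element totals:
  C: 5
  H: 11
  F: 1
  S: 1

C5H11FS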